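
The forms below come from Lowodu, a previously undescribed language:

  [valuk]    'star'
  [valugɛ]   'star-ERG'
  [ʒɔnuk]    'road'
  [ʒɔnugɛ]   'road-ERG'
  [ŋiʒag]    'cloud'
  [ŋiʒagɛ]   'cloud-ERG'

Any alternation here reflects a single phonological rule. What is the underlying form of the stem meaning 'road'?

/ʒɔnuk/

The root 'road' surfaces as [ʒɔnuk] and [ʒɔnugɛ], with a stem-final [k] ~ [g] alternation.
Compare 'cloud', with invariant [g] in [ŋiʒag] and [ŋiʒagɛ]: an analysis with underlying /g/ and a rule producing [k] in isolation would wrongly predict alternation here too.
Therefore /k/ is basic and [g] is derived by intervocalic voicing (voiceless stops become voiced between vowels).
Hence 'road' is /ʒɔnuk/ underlyingly.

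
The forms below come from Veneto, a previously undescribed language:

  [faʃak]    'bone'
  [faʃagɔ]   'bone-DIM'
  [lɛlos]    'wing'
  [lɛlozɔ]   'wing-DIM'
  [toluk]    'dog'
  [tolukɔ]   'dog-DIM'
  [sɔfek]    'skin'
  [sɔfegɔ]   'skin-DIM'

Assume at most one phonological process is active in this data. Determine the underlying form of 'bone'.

In [faʃak] and [faʃagɔ] the final segment of 'bone' alternates: [k] ~ [g].
But 'dog' keeps [k] in both environments ([toluk], [tolukɔ]), so there is no rule changing /k/ to [g] before the DIM suffix.
So /g/ is underlying, and a rule of word-final obstruent devoicing — voiced obstruents become voiceless word-finally — gives [k].
Hence 'bone' is /faʃag/ underlyingly.

/faʃag/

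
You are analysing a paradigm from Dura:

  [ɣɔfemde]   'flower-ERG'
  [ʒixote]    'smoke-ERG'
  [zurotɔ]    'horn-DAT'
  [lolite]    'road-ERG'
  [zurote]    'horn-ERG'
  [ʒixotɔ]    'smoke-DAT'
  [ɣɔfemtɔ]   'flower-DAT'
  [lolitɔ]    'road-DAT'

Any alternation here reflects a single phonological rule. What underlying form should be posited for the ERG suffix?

/-de/

The ERG suffix surfaces as [-de] and [-te], depending on the final segment of the stem.
By contrast the DAT suffix keeps its initial [t] throughout — that segment must be underlying.
The ERG suffix is therefore /-de/ underlyingly, with post-vocalic devoicing: voiced stops become voiceless after a vowel.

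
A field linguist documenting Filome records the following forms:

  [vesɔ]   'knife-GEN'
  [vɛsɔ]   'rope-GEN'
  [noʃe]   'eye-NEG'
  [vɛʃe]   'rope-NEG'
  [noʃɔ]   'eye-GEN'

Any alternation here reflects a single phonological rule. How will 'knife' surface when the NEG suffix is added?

[veʃe]

The root 'rope' surfaces as [vɛʃe] and [vɛsɔ], with a stem-final [ʃ] ~ [s] alternation.
The stem 'eye' ([noʃe], [noʃɔ]) shows [ʃ] unchanged in both environments, so [ʃ] cannot be basic with [s] derived before the GEN suffix.
The alternation reflects palatalization before a front vowel: /s/ becomes palato-alveolar [ʃ] before a front vowel. /s/ is underlying.
From [vesɔ] the stem 'knife' is /ves/; before a front vowel this yields [veʃe].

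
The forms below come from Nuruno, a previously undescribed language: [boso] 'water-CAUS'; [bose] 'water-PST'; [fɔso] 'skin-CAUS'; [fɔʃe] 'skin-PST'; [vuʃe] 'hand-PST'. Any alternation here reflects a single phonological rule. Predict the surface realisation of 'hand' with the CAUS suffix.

In [fɔso] and [fɔʃe] the final segment of 'skin' alternates: [s] ~ [ʃ].
If /s/ were underlying and a rule turned it into [ʃ] before the PST suffix, 'water' would also alternate; but it has [s] in both [boso] and [bose].
The alternation reflects depalatalization: palato-alveolar /ʃ/ becomes [s] when no front vowel follows. /ʃ/ is underlying.
The one attested form of 'hand', [vuʃe], shows underlying /vuʃ/. Applying the same rule when no front vowel follows gives [vuso].

[vuso]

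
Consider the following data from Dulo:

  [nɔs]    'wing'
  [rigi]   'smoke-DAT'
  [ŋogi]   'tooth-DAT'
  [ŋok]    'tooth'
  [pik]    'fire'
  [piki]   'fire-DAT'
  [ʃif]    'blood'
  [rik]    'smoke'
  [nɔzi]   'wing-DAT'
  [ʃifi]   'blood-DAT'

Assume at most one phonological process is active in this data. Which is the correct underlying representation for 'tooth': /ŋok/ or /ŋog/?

The root 'tooth' surfaces as [ŋok] and [ŋogi], with a stem-final [k] ~ [g] alternation.
But 'fire' keeps [k] in both environments ([pik], [piki]), so there is no rule changing /k/ to [g] before the DAT suffix.
The alternation reflects word-final obstruent devoicing: voiced obstruents become voiceless word-finally. /g/ is underlying.

/ŋog/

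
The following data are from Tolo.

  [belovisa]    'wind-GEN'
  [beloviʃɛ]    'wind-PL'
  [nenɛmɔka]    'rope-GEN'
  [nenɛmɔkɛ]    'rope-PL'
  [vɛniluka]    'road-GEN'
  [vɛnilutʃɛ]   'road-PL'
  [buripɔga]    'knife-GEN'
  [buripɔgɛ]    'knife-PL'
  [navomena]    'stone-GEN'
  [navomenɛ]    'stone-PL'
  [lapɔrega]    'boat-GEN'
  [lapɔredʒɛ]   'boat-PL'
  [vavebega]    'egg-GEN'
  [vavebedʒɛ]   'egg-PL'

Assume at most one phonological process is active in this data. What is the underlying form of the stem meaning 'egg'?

In [vavebega] and [vavebedʒɛ] the final segment of 'egg' alternates: [g] ~ [dʒ].
The stem 'knife' ([buripɔga], [buripɔgɛ]) shows [g] unchanged in both environments, so [g] cannot be basic with [dʒ] derived before the PL suffix.
The underlying segment must be /dʒ/; palato-alveolar /tʃ/, /dʒ/ and /ʃ/ become [k], [g] and [s] when no front vowel follows, yielding [g] there.

/vavebedʒ/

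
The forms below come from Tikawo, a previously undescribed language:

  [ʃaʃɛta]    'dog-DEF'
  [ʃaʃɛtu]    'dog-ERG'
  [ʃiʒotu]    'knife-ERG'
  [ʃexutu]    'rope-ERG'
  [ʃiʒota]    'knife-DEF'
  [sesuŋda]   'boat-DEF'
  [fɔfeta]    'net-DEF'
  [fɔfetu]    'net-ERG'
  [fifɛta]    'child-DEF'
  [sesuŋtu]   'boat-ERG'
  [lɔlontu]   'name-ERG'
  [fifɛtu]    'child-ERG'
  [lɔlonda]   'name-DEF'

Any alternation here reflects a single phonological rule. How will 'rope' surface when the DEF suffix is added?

The DEF suffix surfaces as [-da] and [-ta], depending on the final segment of the stem.
The ERG suffix, which begins with [t], is invariant after every stem; so [t] is not altered by any rule here.
The DEF suffix is therefore /-da/ underlyingly, with post-vocalic devoicing: voiced stops become voiceless after a vowel.
After 'rope', which ends in a vowel, the suffix surfaces as [-ta], giving [ʃexuta].

[ʃexuta]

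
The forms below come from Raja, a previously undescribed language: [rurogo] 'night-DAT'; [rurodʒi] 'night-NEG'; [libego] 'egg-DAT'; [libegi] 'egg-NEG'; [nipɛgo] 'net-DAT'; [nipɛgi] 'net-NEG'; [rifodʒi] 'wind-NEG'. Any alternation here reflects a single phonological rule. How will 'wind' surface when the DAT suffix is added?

[rifogo]

In [rurogo] and [rurodʒi] the final segment of 'night' alternates: [g] ~ [dʒ].
The stem 'egg' ([libego], [libegi]) shows [g] unchanged in both environments, so [g] cannot be basic with [dʒ] derived before the NEG suffix.
Therefore /dʒ/ is basic and [g] is derived by depalatalization (palato-alveolar /dʒ/ becomes [g] when no front vowel follows).
The one attested form of 'wind', [rifodʒi], shows underlying /rifodʒ/. Applying the same rule when no front vowel follows gives [rifogo].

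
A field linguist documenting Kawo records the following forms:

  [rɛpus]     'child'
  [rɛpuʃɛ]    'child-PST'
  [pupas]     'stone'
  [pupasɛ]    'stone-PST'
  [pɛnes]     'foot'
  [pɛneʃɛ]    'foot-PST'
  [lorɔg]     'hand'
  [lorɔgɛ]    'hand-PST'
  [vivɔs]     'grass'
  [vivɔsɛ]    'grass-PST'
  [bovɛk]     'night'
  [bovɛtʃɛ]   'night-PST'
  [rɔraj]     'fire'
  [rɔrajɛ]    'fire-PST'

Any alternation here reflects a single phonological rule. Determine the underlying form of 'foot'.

/pɛneʃ/

'foot' shows [s] ~ [ʃ] at the end of the stem ([pɛnes] vs [pɛneʃɛ]).
If /s/ were underlying and a rule turned it into [ʃ] before the PST suffix, 'stone' would also alternate; but it has [s] in both [pupas] and [pupasɛ].
So /ʃ/ is underlying, and a rule of depalatalization — palato-alveolar /tʃ/ and /ʃ/ become [k] and [s] when no front vowel follows — gives [s].
So 'foot' = /pɛneʃ/.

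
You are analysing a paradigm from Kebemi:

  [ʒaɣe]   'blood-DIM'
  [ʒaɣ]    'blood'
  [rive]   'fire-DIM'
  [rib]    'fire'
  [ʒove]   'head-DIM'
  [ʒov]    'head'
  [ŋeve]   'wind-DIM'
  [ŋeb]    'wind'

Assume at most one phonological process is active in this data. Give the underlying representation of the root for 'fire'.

In [rive] and [rib] the final segment of 'fire' alternates: [v] ~ [b].
If /v/ were underlying and a rule turned it into [b] in isolation, 'head' would also alternate; but it has [v] in both [ʒove] and [ʒov].
Therefore /b/ is basic and [v] is derived by intervocalic spirantization (voiced stops become fricatives between vowels).

/rib/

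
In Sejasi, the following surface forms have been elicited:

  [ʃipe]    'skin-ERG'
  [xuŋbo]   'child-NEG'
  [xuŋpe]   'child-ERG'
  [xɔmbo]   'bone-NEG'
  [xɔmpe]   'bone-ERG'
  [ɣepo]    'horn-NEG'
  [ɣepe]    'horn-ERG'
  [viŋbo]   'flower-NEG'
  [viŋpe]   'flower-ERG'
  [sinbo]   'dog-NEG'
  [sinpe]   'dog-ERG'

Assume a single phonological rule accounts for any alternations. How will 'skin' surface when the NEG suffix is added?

The NEG suffix surfaces as [-bo] and [-po], depending on the final segment of the stem.
The ERG suffix, which begins with [p], is invariant after every stem; so [p] is not altered by any rule here.
So the underlying form is /-bo/, and voiced stops become voiceless after a vowel.
After 'skin', which ends in a vowel, the suffix surfaces as [-po], giving [ʃipo].

[ʃipo]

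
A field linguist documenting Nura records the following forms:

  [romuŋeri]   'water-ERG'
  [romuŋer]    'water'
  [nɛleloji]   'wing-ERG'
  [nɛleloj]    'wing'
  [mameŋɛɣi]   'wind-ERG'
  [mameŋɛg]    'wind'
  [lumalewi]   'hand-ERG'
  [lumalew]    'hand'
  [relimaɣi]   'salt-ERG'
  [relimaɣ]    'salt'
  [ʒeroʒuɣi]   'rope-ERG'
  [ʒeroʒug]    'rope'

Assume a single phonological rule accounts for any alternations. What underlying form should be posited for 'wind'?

/mameŋɛg/

In [mameŋɛɣi] and [mameŋɛg] the final segment of 'wind' alternates: [ɣ] ~ [g].
The stem 'salt' ([relimaɣi], [relimaɣ]) shows [ɣ] unchanged in both environments, so [ɣ] cannot be basic with [g] derived in isolation.
The alternation reflects intervocalic spirantization: voiced stops become fricatives between vowels. /g/ is underlying.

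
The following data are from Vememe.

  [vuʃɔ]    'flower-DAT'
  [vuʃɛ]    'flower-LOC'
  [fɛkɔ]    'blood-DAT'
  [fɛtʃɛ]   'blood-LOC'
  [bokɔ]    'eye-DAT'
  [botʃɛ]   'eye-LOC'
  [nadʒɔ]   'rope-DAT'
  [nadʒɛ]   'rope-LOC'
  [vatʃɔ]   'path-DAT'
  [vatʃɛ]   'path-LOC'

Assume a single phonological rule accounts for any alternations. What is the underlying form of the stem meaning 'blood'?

/fɛk/

'blood' shows [k] ~ [tʃ] at the end of the stem ([fɛkɔ] vs [fɛtʃɛ]).
If /tʃ/ were underlying and a rule turned it into [k] before the DAT suffix, 'path' would also alternate; but it has [tʃ] in both [vatʃɔ] and [vatʃɛ].
Therefore /k/ is basic and [tʃ] is derived by palatalization before a front vowel (/k/ becomes palato-alveolar [tʃ] before a front vowel).
The underlying form of 'blood' is therefore /fɛk/.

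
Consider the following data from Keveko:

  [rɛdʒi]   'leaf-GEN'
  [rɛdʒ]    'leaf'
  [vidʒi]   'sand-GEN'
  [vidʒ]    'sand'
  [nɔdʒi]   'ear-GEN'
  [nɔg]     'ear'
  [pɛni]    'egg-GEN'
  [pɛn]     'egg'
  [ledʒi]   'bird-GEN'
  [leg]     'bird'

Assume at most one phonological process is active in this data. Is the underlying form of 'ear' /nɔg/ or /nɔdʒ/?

/nɔg/

In [nɔdʒi] and [nɔg] the final segment of 'ear' alternates: [dʒ] ~ [g].
If /dʒ/ were underlying and a rule turned it into [g] in isolation, 'sand' would also alternate; but it has [dʒ] in both [vidʒi] and [vidʒ].
Therefore /g/ is basic and [dʒ] is derived by palatalization before a front vowel (/g/ becomes palato-alveolar [dʒ] before a front vowel).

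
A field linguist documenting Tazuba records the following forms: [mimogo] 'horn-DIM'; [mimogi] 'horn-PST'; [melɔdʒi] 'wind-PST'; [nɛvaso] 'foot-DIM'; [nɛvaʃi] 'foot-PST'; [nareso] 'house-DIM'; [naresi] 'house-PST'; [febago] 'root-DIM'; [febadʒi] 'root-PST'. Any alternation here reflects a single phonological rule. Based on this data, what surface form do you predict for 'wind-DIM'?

'root' shows [g] ~ [dʒ] at the end of the stem ([febago] vs [febadʒi]).
If /g/ were underlying and a rule turned it into [dʒ] before the PST suffix, 'horn' would also alternate; but it has [g] in both [mimogo] and [mimogi].
Therefore /dʒ/ is basic and [g] is derived by depalatalization (palato-alveolar /dʒ/ and /ʃ/ become [g] and [s] when no front vowel follows).
The one attested form of 'wind', [melɔdʒi], shows underlying /melɔdʒ/. Applying the same rule when no front vowel follows gives [melɔgo].

[melɔgo]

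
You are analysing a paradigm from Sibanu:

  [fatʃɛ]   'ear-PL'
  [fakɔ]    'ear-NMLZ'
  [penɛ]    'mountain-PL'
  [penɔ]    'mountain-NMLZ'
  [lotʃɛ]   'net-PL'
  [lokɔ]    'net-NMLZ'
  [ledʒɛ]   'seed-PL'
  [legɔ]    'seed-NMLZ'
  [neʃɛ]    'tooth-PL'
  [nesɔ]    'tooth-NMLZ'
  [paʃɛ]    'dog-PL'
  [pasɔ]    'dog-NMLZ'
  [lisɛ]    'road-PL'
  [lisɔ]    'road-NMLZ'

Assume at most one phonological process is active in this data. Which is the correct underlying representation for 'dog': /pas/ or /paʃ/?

/paʃ/

In [paʃɛ] and [pasɔ] the final segment of 'dog' alternates: [ʃ] ~ [s].
If /s/ were underlying and a rule turned it into [ʃ] before the PL suffix, 'road' would also alternate; but it has [s] in both [lisɛ] and [lisɔ].
The underlying segment must be /ʃ/; palato-alveolar /tʃ/, /dʒ/ and /ʃ/ become [k], [g] and [s] when no front vowel follows, yielding [s] there.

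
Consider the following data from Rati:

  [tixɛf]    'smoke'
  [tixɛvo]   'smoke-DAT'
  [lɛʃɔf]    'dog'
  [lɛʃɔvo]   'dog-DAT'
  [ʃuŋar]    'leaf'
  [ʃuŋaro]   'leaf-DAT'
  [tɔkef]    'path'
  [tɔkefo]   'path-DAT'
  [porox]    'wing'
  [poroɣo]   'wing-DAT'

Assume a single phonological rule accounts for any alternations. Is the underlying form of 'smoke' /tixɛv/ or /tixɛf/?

'smoke' shows [f] ~ [v] at the end of the stem ([tixɛf] vs [tixɛvo]).
The stem 'path' ([tɔkef], [tɔkefo]) shows [f] unchanged in both environments, so [f] cannot be basic with [v] derived before the DAT suffix.
So /v/ is underlying, and a rule of word-final obstruent devoicing — voiced obstruents become voiceless word-finally — gives [f].

/tixɛv/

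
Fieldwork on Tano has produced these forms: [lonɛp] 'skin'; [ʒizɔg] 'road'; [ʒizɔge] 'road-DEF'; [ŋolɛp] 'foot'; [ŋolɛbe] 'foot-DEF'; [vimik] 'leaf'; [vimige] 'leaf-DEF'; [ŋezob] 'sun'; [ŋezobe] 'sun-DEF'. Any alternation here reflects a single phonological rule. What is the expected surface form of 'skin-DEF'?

'foot' shows [p] ~ [b] at the end of the stem ([ŋolɛp] vs [ŋolɛbe]).
If /b/ were underlying and a rule turned it into [p] in isolation, 'sun' would also alternate; but it has [b] in both [ŋezob] and [ŋezobe].
Therefore /p/ is basic and [b] is derived by intervocalic voicing (voiceless stops become voiced between vowels).
From [lonɛp] the stem 'skin' is /lonɛp/; between vowels this yields [lonɛbe].

[lonɛbe]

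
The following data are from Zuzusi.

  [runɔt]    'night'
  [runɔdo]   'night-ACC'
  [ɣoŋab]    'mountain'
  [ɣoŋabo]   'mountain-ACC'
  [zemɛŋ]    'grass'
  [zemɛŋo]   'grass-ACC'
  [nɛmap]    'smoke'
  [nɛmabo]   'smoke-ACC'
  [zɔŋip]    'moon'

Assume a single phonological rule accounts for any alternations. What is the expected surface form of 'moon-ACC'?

'smoke' shows [p] ~ [b] at the end of the stem ([nɛmap] vs [nɛmabo]).
If /b/ were underlying and a rule turned it into [p] in isolation, 'mountain' would also alternate; but it has [b] in both [ɣoŋab] and [ɣoŋabo].
The underlying segment must be /p/; voiceless stops become voiced between vowels, yielding [b] there.
From [zɔŋip] the stem 'moon' is /zɔŋip/; between vowels this yields [zɔŋibo].

[zɔŋibo]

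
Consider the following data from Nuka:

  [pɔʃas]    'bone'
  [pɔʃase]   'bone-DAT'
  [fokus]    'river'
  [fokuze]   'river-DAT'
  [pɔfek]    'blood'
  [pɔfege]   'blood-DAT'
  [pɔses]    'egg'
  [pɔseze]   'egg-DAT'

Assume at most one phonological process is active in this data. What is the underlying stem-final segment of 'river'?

/z/

The root 'river' surfaces as [fokus] and [fokuze], with a stem-final [s] ~ [z] alternation.
But 'bone' keeps [s] in both environments ([pɔʃas], [pɔʃase]), so there is no rule changing /s/ to [z] before the DAT suffix.
The underlying segment must be /z/; voiced obstruents become voiceless word-finally, yielding [s] there.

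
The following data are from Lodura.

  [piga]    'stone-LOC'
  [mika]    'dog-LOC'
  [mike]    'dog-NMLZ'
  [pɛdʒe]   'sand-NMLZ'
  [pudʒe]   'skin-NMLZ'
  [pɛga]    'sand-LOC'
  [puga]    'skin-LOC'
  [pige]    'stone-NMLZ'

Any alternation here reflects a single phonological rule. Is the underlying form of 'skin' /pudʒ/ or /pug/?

/pudʒ/

In [puga] and [pudʒe] the final segment of 'skin' alternates: [g] ~ [dʒ].
If /g/ were underlying and a rule turned it into [dʒ] before the NMLZ suffix, 'stone' would also alternate; but it has [g] in both [piga] and [pige].
So /dʒ/ is underlying, and a rule of depalatalization — palato-alveolar /dʒ/ becomes [g] when no front vowel follows — gives [g].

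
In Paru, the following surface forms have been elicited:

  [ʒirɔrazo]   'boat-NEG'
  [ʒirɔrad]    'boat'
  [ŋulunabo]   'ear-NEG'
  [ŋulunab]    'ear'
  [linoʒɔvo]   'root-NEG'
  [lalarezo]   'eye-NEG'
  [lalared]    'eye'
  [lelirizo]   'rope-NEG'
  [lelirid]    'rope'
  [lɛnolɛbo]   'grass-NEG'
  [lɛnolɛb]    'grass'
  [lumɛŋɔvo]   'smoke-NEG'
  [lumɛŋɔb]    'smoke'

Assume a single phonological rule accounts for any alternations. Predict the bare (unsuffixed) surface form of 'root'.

'smoke' shows [v] ~ [b] at the end of the stem ([lumɛŋɔvo] vs [lumɛŋɔb]).
If /b/ were underlying and a rule turned it into [v] before the NEG suffix, 'ear' would also alternate; but it has [b] in both [ŋulunabo] and [ŋulunab].
The alternation reflects word-final hardening: voiced fricatives become stops word-finally. /v/ is underlying.
The one attested form of 'root', [linoʒɔvo], shows underlying /linoʒɔv/. Applying the same rule word-finally gives [linoʒɔb].

[linoʒɔb]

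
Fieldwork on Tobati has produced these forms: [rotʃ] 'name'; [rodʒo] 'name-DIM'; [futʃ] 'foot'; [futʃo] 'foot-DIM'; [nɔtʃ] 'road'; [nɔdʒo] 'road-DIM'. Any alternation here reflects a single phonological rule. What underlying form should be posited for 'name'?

/rodʒ/

In [rotʃ] and [rodʒo] the final segment of 'name' alternates: [tʃ] ~ [dʒ].
If /tʃ/ were underlying and a rule turned it into [dʒ] before the DIM suffix, 'foot' would also alternate; but it has [tʃ] in both [futʃ] and [futʃo].
So /dʒ/ is underlying, and a rule of word-final obstruent devoicing — voiced obstruents become voiceless word-finally — gives [tʃ].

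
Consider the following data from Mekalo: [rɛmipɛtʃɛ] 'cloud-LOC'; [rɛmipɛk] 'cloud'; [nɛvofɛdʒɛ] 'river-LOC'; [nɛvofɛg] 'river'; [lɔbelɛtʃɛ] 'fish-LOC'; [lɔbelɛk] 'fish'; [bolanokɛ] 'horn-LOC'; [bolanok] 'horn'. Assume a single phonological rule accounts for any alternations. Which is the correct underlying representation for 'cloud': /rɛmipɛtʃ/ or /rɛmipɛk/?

/rɛmipɛtʃ/

'cloud' shows [tʃ] ~ [k] at the end of the stem ([rɛmipɛtʃɛ] vs [rɛmipɛk]).
Compare 'horn', with invariant [k] in [bolanokɛ] and [bolanok]: an analysis with underlying /k/ and a rule producing [tʃ] before the LOC suffix would wrongly predict alternation here too.
The alternation reflects depalatalization: palato-alveolar /tʃ/ and /dʒ/ become [k] and [g] when no front vowel follows. /tʃ/ is underlying.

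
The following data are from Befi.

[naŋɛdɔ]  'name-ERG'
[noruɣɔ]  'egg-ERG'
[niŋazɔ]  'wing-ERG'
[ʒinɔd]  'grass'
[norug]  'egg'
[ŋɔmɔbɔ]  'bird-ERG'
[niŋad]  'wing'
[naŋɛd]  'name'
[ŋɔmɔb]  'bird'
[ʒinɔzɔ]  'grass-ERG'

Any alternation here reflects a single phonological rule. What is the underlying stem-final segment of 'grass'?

In [ʒinɔzɔ] and [ʒinɔd] the final segment of 'grass' alternates: [z] ~ [d].
The stem 'name' ([naŋɛdɔ], [naŋɛd]) shows [d] unchanged in both environments, so [d] cannot be basic with [z] derived before the ERG suffix.
The underlying segment must be /z/; voiced fricatives become stops word-finally, yielding [d] there.

/z/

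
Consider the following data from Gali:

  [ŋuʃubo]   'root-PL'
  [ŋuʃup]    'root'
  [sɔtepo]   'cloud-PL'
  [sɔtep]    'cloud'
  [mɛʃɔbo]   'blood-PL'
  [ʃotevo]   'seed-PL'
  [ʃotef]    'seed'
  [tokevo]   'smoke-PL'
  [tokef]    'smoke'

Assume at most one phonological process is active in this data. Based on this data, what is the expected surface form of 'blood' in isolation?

[mɛʃɔp]

The root 'root' surfaces as [ŋuʃubo] and [ŋuʃup], with a stem-final [b] ~ [p] alternation.
Compare 'cloud', with invariant [p] in [sɔtepo] and [sɔtep]: an analysis with underlying /p/ and a rule producing [b] before the PL suffix would wrongly predict alternation here too.
Therefore /b/ is basic and [p] is derived by word-final obstruent devoicing (voiced obstruents become voiceless word-finally).
The one attested form of 'blood', [mɛʃɔbo], shows underlying /mɛʃɔb/. Applying the same rule word-finally gives [mɛʃɔp].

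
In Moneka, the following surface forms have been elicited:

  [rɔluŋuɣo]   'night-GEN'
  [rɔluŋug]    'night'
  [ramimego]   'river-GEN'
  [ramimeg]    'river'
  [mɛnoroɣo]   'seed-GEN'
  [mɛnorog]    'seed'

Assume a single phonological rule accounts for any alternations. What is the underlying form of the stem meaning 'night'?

The root 'night' surfaces as [rɔluŋuɣo] and [rɔluŋug], with a stem-final [ɣ] ~ [g] alternation.
But 'river' keeps [g] in both environments ([ramimego], [ramimeg]), so there is no rule changing /g/ to [ɣ] before the GEN suffix.
The alternation reflects word-final hardening: voiced fricatives become stops word-finally. /ɣ/ is underlying.
So 'night' = /rɔluŋuɣ/.

/rɔluŋuɣ/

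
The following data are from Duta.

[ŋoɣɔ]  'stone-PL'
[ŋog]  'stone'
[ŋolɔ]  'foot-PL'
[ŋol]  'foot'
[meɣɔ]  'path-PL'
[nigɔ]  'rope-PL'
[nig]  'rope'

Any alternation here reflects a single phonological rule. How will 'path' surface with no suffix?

[meg]

'stone' shows [ɣ] ~ [g] at the end of the stem ([ŋoɣɔ] vs [ŋog]).
But 'rope' keeps [g] in both environments ([nigɔ], [nig]), so there is no rule changing /g/ to [ɣ] before the PL suffix.
The underlying segment must be /ɣ/; voiced fricatives become stops word-finally, yielding [g] there.
From [meɣɔ] the stem 'path' is /meɣ/; word-finally this yields [meg].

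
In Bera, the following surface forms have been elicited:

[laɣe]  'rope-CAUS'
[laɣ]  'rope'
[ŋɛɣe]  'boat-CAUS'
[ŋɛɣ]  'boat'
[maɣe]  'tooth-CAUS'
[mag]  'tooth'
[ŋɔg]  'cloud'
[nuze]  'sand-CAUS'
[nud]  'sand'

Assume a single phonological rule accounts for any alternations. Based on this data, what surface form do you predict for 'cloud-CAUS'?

The stem for 'tooth' ends in [ɣ] in [maɣe] but [g] in [mag].
But 'rope' keeps [ɣ] in both environments ([laɣe], [laɣ]), so there is no rule changing /ɣ/ to [g] in isolation.
The alternation reflects intervocalic spirantization: voiced stops become fricatives between vowels. /g/ is underlying.
The one attested form of 'cloud', [ŋɔg], shows underlying /ŋɔg/. Applying the same rule between vowels gives [ŋɔɣe].

[ŋɔɣe]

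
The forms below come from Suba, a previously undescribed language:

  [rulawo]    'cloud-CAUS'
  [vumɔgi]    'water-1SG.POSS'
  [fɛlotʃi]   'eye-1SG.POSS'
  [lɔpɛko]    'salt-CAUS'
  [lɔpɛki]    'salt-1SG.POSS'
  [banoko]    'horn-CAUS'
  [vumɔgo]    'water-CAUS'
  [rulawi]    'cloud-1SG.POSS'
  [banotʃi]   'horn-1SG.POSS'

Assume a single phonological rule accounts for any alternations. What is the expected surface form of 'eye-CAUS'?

[fɛloko]

In [banoko] and [banotʃi] the final segment of 'horn' alternates: [k] ~ [tʃ].
The stem 'salt' ([lɔpɛko], [lɔpɛki]) shows [k] unchanged in both environments, so [k] cannot be basic with [tʃ] derived before the 1SG.POSS suffix.
Therefore /tʃ/ is basic and [k] is derived by depalatalization (palato-alveolar /tʃ/ becomes [k] when no front vowel follows).
From [fɛlotʃi] the stem 'eye' is /fɛlotʃ/; when no front vowel follows this yields [fɛloko].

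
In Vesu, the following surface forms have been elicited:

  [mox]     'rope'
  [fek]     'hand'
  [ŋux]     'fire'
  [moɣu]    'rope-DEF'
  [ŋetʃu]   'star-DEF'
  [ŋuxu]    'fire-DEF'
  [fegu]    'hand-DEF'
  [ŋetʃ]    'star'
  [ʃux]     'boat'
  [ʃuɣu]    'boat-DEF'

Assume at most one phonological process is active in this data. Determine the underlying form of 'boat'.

/ʃuɣ/

The stem for 'boat' ends in [x] in [ʃux] but [ɣ] in [ʃuɣu].
But 'fire' keeps [x] in both environments ([ŋux], [ŋuxu]), so there is no rule changing /x/ to [ɣ] before the DEF suffix.
The underlying segment must be /ɣ/; voiced obstruents become voiceless word-finally, yielding [x] there.
The underlying form of 'boat' is therefore /ʃuɣ/.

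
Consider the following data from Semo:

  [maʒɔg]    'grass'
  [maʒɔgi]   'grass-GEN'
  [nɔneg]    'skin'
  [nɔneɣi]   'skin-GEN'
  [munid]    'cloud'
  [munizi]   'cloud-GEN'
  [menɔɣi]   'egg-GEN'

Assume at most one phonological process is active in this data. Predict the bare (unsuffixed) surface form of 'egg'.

[menɔg]

The root 'skin' surfaces as [nɔneg] and [nɔneɣi], with a stem-final [g] ~ [ɣ] alternation.
But 'grass' keeps [g] in both environments ([maʒɔg], [maʒɔgi]), so there is no rule changing /g/ to [ɣ] before the GEN suffix.
The alternation reflects word-final hardening: voiced fricatives become stops word-finally. /ɣ/ is underlying.
The one attested form of 'egg', [menɔɣi], shows underlying /menɔɣ/. Applying the same rule word-finally gives [menɔg].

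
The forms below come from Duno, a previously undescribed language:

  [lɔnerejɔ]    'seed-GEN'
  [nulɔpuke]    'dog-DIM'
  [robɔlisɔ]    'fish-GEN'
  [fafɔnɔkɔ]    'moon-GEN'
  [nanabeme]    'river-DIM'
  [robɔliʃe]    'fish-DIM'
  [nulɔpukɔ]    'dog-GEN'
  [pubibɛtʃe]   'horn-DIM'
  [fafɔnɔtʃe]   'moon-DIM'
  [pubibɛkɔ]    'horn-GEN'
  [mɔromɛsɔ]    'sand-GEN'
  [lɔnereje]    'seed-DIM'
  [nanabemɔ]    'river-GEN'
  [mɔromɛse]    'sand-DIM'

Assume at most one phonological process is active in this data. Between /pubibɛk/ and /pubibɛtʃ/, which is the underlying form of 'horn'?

The root 'horn' surfaces as [pubibɛtʃe] and [pubibɛkɔ], with a stem-final [tʃ] ~ [k] alternation.
The stem 'dog' ([nulɔpuke], [nulɔpukɔ]) shows [k] unchanged in both environments, so [k] cannot be basic with [tʃ] derived before the DIM suffix.
The underlying segment must be /tʃ/; palato-alveolar /tʃ/ and /ʃ/ become [k] and [s] when no front vowel follows, yielding [k] there.

/pubibɛtʃ/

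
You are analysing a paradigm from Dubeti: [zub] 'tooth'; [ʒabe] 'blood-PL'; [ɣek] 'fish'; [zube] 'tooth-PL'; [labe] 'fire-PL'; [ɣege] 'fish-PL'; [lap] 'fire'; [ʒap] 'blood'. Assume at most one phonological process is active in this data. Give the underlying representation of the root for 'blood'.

The root 'blood' surfaces as [ʒap] and [ʒabe], with a stem-final [p] ~ [b] alternation.
Compare 'tooth', with invariant [b] in [zub] and [zube]: an analysis with underlying /b/ and a rule producing [p] in isolation would wrongly predict alternation here too.
The underlying segment must be /p/; voiceless stops become voiced between vowels, yielding [b] there.
So 'blood' = /ʒap/.

/ʒap/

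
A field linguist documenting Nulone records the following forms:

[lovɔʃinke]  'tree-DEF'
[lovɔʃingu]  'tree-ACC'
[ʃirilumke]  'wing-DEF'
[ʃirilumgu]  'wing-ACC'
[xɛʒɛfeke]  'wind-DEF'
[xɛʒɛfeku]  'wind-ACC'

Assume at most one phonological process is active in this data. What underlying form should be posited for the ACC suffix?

The ACC suffix surfaces as [-gu] and [-ku], depending on the final segment of the stem.
The DEF suffix, which begins with [k], is invariant after every stem; so [k] is not altered by any rule here.
So the underlying form is /-gu/, and voiced stops become voiceless after a vowel.

/-gu/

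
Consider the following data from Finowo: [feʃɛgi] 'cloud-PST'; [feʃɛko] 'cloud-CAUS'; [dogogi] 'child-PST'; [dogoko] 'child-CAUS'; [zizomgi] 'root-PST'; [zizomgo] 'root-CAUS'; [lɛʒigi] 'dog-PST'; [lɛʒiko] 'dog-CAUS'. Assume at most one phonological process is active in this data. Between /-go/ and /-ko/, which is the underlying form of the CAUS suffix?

The CAUS suffix surfaces as [-go] and [-ko], depending on the final segment of the stem.
The PST suffix, which begins with [g], is invariant after every stem; so [g] is not altered by any rule here.
The CAUS suffix is therefore /-ko/ underlyingly, with post-nasal voicing: voiceless stops become voiced after a nasal.

/-ko/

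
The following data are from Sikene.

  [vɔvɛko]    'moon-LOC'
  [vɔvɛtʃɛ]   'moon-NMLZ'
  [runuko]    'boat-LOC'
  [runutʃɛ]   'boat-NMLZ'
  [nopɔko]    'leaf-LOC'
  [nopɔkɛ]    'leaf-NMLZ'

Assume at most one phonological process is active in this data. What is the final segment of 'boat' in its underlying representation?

The root 'boat' surfaces as [runuko] and [runutʃɛ], with a stem-final [k] ~ [tʃ] alternation.
The stem 'leaf' ([nopɔko], [nopɔkɛ]) shows [k] unchanged in both environments, so [k] cannot be basic with [tʃ] derived before the NMLZ suffix.
So /tʃ/ is underlying, and a rule of depalatalization — palato-alveolar /tʃ/ becomes [k] when no front vowel follows — gives [k].

/tʃ/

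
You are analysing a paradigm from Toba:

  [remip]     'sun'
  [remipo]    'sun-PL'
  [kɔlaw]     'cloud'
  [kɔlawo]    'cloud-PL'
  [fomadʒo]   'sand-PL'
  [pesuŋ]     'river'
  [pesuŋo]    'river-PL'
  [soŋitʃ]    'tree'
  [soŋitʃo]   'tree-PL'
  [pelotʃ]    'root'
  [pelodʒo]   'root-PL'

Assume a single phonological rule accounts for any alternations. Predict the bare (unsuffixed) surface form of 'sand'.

In [pelotʃ] and [pelodʒo] the final segment of 'root' alternates: [tʃ] ~ [dʒ].
But 'tree' keeps [tʃ] in both environments ([soŋitʃ], [soŋitʃo]), so there is no rule changing /tʃ/ to [dʒ] before the PL suffix.
The underlying segment must be /dʒ/; voiced obstruents become voiceless word-finally, yielding [tʃ] there.
From [fomadʒo] the stem 'sand' is /fomadʒ/; word-finally this yields [fomatʃ].

[fomatʃ]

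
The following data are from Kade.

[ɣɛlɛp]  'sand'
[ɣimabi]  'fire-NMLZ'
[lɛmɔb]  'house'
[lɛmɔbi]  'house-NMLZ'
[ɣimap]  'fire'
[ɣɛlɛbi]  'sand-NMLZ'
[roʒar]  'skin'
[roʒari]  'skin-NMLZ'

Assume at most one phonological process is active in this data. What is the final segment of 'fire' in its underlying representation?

'fire' shows [p] ~ [b] at the end of the stem ([ɣimap] vs [ɣimabi]).
But 'house' keeps [b] in both environments ([lɛmɔb], [lɛmɔbi]), so there is no rule changing /b/ to [p] in isolation.
Therefore /p/ is basic and [b] is derived by intervocalic voicing (voiceless stops become voiced between vowels).

/p/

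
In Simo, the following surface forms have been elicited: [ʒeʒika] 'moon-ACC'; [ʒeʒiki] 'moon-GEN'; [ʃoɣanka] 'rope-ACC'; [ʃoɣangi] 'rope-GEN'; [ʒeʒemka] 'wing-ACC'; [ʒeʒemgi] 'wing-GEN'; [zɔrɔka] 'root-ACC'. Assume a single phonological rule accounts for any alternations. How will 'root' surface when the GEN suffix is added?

[zɔrɔki]

The GEN suffix surfaces as [-gi] and [-ki], depending on the final segment of the stem.
The ACC suffix, which begins with [k], is invariant after every stem; so [k] is not altered by any rule here.
The GEN suffix is therefore /-gi/ underlyingly, with post-vocalic devoicing: voiced stops become voiceless after a vowel.
After 'root', which ends in a vowel, the suffix surfaces as [-ki], giving [zɔrɔki].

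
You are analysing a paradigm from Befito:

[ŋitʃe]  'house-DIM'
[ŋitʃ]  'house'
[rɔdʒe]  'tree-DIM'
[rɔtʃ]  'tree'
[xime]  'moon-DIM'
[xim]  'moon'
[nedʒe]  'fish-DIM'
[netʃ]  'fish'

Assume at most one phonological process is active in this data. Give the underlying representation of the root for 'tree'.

The stem for 'tree' ends in [dʒ] in [rɔdʒe] but [tʃ] in [rɔtʃ].
The stem 'house' ([ŋitʃe], [ŋitʃ]) shows [tʃ] unchanged in both environments, so [tʃ] cannot be basic with [dʒ] derived before the DIM suffix.
The alternation reflects word-final obstruent devoicing: voiced obstruents become voiceless word-finally. /dʒ/ is underlying.

/rɔdʒ/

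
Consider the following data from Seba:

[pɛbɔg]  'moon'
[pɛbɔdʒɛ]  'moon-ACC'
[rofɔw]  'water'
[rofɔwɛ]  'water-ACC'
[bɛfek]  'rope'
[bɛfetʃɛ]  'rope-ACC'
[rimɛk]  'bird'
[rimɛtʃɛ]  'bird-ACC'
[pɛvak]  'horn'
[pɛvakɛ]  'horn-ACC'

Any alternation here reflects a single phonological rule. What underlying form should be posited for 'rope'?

/bɛfetʃ/

In [bɛfek] and [bɛfetʃɛ] the final segment of 'rope' alternates: [k] ~ [tʃ].
Compare 'horn', with invariant [k] in [pɛvak] and [pɛvakɛ]: an analysis with underlying /k/ and a rule producing [tʃ] before the ACC suffix would wrongly predict alternation here too.
So /tʃ/ is underlying, and a rule of depalatalization — palato-alveolar /tʃ/ and /dʒ/ become [k] and [g] when no front vowel follows — gives [k].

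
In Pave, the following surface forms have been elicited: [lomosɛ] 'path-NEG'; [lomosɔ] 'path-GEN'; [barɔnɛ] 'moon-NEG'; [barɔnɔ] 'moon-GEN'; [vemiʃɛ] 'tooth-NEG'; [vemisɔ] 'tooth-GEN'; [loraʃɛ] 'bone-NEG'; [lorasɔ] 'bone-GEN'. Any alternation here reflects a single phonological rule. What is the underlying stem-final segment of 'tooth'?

/ʃ/

The root 'tooth' surfaces as [vemiʃɛ] and [vemisɔ], with a stem-final [ʃ] ~ [s] alternation.
If /s/ were underlying and a rule turned it into [ʃ] before the NEG suffix, 'path' would also alternate; but it has [s] in both [lomosɛ] and [lomosɔ].
Therefore /ʃ/ is basic and [s] is derived by depalatalization (palato-alveolar /ʃ/ becomes [s] when no front vowel follows).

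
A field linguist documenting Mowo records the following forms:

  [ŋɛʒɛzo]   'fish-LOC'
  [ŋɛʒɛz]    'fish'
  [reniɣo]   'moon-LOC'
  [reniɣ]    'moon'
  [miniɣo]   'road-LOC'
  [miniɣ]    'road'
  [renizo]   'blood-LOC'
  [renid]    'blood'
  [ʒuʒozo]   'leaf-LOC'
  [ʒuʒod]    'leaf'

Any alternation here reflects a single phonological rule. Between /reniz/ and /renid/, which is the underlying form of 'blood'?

/renid/

'blood' shows [z] ~ [d] at the end of the stem ([renizo] vs [renid]).
The stem 'fish' ([ŋɛʒɛzo], [ŋɛʒɛz]) shows [z] unchanged in both environments, so [z] cannot be basic with [d] derived in isolation.
The underlying segment must be /d/; voiced stops become fricatives between vowels, yielding [z] there.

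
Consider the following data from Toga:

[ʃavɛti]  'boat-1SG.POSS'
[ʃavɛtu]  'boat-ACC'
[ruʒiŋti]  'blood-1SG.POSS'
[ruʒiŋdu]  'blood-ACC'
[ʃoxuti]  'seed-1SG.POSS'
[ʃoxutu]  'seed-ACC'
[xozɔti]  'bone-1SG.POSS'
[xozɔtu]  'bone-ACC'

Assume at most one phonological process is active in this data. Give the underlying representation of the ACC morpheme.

/-du/

The ACC morpheme has two allomorphs, [-du] and [-tu].
The 1SG.POSS suffix, which begins with [t], is invariant after every stem; so [t] is not altered by any rule here.
The ACC suffix is therefore /-du/ underlyingly, with post-vocalic devoicing: voiced stops become voiceless after a vowel.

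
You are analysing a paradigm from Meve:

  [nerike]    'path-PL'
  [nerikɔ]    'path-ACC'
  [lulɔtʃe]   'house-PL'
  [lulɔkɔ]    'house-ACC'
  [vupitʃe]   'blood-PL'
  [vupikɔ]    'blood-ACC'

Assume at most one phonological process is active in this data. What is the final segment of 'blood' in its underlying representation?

/tʃ/

In [vupitʃe] and [vupikɔ] the final segment of 'blood' alternates: [tʃ] ~ [k].
The stem 'path' ([nerike], [nerikɔ]) shows [k] unchanged in both environments, so [k] cannot be basic with [tʃ] derived before the PL suffix.
So /tʃ/ is underlying, and a rule of depalatalization — palato-alveolar /tʃ/ becomes [k] when no front vowel follows — gives [k].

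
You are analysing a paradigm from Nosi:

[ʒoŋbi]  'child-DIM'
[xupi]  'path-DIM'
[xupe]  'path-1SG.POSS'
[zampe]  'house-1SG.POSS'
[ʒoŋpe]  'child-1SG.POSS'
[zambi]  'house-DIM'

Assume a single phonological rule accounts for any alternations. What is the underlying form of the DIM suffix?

/-bi/

The DIM suffix surfaces as [-bi] and [-pi], depending on the final segment of the stem.
By contrast the 1SG.POSS suffix keeps its initial [p] throughout — that segment must be underlying.
So the underlying form is /-bi/, and voiced stops become voiceless after a vowel.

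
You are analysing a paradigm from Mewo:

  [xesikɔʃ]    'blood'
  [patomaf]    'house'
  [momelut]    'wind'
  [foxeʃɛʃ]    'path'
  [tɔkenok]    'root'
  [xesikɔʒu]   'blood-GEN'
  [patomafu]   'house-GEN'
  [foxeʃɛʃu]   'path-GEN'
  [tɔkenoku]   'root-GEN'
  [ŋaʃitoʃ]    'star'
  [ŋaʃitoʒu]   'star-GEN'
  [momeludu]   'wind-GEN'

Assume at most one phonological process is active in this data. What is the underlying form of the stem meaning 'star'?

/ŋaʃitoʒ/

The root 'star' surfaces as [ŋaʃitoʒu] and [ŋaʃitoʃ], with a stem-final [ʒ] ~ [ʃ] alternation.
Compare 'path', with invariant [ʃ] in [foxeʃɛʃu] and [foxeʃɛʃ]: an analysis with underlying /ʃ/ and a rule producing [ʒ] before the GEN suffix would wrongly predict alternation here too.
The alternation reflects word-final obstruent devoicing: voiced obstruents become voiceless word-finally. /ʒ/ is underlying.
The underlying form of 'star' is therefore /ŋaʃitoʒ/.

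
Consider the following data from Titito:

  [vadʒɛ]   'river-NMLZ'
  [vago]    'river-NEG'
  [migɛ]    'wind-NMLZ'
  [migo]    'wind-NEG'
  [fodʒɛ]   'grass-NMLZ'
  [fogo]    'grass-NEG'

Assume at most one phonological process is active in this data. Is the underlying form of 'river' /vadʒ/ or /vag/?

'river' shows [dʒ] ~ [g] at the end of the stem ([vadʒɛ] vs [vago]).
The stem 'wind' ([migɛ], [migo]) shows [g] unchanged in both environments, so [g] cannot be basic with [dʒ] derived before the NMLZ suffix.
The underlying segment must be /dʒ/; palato-alveolar /dʒ/ becomes [g] when no front vowel follows, yielding [g] there.

/vadʒ/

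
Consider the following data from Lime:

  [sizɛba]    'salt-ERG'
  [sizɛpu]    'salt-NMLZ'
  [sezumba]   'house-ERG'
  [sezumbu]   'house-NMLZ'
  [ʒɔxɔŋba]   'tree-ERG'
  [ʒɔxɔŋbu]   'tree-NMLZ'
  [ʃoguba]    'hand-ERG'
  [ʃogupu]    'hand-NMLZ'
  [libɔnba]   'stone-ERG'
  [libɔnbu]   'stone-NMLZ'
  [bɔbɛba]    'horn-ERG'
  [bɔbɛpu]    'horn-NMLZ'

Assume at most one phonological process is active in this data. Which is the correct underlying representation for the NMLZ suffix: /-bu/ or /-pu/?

/-pu/

The NMLZ morpheme has two allomorphs, [-bu] and [-pu].
The ERG suffix, which begins with [b], is invariant after every stem; so [b] is not altered by any rule here.
So the underlying form is /-pu/, and voiceless stops become voiced after a nasal.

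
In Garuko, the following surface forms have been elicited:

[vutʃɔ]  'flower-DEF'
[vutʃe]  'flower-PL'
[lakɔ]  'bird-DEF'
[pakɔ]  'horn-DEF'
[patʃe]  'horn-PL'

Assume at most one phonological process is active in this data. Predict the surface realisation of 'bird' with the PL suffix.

'horn' shows [k] ~ [tʃ] at the end of the stem ([pakɔ] vs [patʃe]).
But 'flower' keeps [tʃ] in both environments ([vutʃɔ], [vutʃe]), so there is no rule changing /tʃ/ to [k] before the DEF suffix.
So /k/ is underlying, and a rule of palatalization before a front vowel — /k/ becomes palato-alveolar [tʃ] before a front vowel — gives [tʃ].
From [lakɔ] the stem 'bird' is /lak/; before a front vowel this yields [latʃe].

[latʃe]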